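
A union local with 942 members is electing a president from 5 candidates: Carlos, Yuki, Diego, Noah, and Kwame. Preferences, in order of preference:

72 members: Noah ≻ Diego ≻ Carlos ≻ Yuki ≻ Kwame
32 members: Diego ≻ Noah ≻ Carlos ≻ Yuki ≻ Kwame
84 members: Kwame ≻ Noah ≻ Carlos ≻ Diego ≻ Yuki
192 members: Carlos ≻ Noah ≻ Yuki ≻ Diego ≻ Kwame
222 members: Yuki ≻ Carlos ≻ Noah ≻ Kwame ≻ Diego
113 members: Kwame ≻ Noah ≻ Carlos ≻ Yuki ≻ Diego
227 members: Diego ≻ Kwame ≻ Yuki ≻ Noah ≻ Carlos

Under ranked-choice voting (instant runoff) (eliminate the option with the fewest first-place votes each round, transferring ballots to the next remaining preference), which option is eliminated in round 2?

Carlos

Round 1: Carlos 192, Yuki 222, Diego 259, Noah 72, Kwame 197. Eliminate Noah.
Round 2: Carlos 192, Yuki 222, Diego 331, Kwame 197. Eliminate Carlos.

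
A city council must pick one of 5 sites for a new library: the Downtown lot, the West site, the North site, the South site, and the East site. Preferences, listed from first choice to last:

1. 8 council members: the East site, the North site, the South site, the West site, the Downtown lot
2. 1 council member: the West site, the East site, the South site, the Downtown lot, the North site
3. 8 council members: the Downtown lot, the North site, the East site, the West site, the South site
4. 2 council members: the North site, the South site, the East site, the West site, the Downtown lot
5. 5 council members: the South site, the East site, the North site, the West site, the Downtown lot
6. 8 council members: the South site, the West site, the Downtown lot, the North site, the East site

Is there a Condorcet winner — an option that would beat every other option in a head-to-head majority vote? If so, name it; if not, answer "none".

Checking pairwise contests:
the West site beats the Downtown lot 24–8.
the North site beats the West site 23–9.
the Downtown lot beats the North site 17–15.
the North site beats the South site 18–14.
the North site beats the East site 18–14.
Every option loses at least one head-to-head, so there is no Condorcet winner.

none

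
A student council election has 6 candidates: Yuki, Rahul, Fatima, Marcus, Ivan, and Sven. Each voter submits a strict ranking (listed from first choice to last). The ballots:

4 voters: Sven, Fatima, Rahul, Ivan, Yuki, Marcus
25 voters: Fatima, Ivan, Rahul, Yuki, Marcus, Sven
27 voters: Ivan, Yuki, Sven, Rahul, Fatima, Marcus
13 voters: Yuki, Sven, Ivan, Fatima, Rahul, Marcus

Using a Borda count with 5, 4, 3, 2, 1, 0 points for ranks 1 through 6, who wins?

Ivan

Yuki: 4·1 + 25·2 + 27·4 + 13·5 = 227
Rahul: 4·3 + 25·3 + 27·2 + 13·1 = 154
Fatima: 4·4 + 25·5 + 27·1 + 13·2 = 194
Marcus: 4·0 + 25·1 + 27·0 + 13·0 = 25
Ivan: 4·2 + 25·4 + 27·5 + 13·3 = 282
Sven: 4·5 + 25·0 + 27·3 + 13·4 = 153
Ivan has the highest Borda score (282).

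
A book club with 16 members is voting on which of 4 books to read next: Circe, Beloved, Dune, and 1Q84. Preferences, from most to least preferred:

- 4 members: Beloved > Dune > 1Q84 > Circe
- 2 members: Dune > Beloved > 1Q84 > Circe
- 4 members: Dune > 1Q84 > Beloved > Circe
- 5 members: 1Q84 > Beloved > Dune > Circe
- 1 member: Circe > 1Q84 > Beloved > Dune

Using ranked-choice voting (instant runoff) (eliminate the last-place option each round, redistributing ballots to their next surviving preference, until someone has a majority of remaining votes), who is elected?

Dune

Round 1: Circe 1, Beloved 4, Dune 6, 1Q84 5. Eliminate Circe.
Round 2: Beloved 4, Dune 6, 1Q84 6. Eliminate Beloved.
Round 3: Dune 10, 1Q84 6. Dune has a majority.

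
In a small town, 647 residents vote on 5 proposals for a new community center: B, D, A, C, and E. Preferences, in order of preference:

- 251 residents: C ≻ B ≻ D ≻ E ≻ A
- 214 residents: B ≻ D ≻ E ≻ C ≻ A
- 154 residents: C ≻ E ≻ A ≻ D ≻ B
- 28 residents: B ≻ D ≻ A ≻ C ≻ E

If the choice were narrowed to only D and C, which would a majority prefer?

C

Voters preferring D to C: 242; preferring C to D: 405.
C wins the head-to-head.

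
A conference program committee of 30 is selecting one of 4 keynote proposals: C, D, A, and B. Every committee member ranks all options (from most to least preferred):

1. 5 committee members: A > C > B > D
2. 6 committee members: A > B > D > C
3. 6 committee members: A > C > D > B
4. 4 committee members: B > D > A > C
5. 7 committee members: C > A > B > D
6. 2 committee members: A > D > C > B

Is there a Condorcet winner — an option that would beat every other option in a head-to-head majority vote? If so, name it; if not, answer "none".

A vs C: 23–7 for A.
A vs D: 26–4 for A.
A vs B: 26–4 for A.
A beats every other option head-to-head.

A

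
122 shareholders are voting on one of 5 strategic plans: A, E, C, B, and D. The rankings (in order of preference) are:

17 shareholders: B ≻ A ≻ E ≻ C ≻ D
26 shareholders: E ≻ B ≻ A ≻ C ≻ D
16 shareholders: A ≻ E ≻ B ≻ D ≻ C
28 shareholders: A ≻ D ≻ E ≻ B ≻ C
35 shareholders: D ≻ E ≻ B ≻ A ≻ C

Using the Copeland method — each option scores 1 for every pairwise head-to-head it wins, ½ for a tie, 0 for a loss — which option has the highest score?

A: beats C and D; ties E; loses to B → score 2.5.
E: beats C and B; ties A; loses to D → score 2.5.
C: loses to A, E, B, and D → score 0.
B: beats A and C; loses to E and D → score 2.
D: beats E, C, and B; loses to A → score 3.
D has the best pairwise record.

D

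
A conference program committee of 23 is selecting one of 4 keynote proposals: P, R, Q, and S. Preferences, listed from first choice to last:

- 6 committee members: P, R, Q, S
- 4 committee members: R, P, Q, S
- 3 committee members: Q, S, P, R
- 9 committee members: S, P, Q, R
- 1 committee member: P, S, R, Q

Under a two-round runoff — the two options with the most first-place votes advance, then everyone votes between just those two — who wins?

Round 1 first-place votes: P 7, R 4, Q 3, S 9.
S and P advance.
Runoff: S is preferred to P by 12 voters; P by 11.
S wins the runoff.

S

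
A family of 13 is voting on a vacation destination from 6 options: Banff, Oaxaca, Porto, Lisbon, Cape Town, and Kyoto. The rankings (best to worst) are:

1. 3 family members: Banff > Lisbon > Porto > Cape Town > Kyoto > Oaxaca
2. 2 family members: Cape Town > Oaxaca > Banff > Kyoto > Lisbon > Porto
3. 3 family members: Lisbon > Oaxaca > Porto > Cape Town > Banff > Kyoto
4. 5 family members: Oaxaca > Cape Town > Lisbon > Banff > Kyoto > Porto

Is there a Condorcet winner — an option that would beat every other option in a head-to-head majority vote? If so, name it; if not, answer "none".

Oaxaca vs Banff: 10–3 for Oaxaca.
Oaxaca vs Porto: 10–3 for Oaxaca.
Oaxaca vs Lisbon: 7–6 for Oaxaca.
Oaxaca vs Cape Town: 8–5 for Oaxaca.
Oaxaca vs Kyoto: 10–3 for Oaxaca.
Oaxaca beats every other option head-to-head.

Oaxaca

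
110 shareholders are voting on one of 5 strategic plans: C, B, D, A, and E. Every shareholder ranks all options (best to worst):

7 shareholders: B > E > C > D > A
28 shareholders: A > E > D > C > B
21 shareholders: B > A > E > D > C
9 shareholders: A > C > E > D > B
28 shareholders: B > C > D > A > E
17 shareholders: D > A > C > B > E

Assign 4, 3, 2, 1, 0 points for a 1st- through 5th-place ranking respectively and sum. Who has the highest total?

C: 7·2 + 28·1 + 21·0 + 9·3 + 28·3 + 17·2 = 187
B: 7·4 + 28·0 + 21·4 + 9·0 + 28·4 + 17·1 = 241
D: 7·1 + 28·2 + 21·1 + 9·1 + 28·2 + 17·4 = 217
A: 7·0 + 28·4 + 21·3 + 9·4 + 28·1 + 17·3 = 290
E: 7·3 + 28·3 + 21·2 + 9·2 + 28·0 + 17·0 = 165
A has the highest Borda score (290).

A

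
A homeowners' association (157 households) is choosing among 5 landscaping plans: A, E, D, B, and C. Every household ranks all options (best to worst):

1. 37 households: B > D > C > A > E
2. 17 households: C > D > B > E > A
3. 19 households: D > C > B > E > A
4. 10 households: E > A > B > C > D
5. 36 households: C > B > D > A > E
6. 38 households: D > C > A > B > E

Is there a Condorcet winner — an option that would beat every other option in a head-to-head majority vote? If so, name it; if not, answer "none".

Checking pairwise contests:
D beats A 147–10.
A beats E 111–46.
B beats D 83–74.
C beats B 110–47.
D beats C 94–63.
Every option loses at least one head-to-head, so there is no Condorcet winner.

none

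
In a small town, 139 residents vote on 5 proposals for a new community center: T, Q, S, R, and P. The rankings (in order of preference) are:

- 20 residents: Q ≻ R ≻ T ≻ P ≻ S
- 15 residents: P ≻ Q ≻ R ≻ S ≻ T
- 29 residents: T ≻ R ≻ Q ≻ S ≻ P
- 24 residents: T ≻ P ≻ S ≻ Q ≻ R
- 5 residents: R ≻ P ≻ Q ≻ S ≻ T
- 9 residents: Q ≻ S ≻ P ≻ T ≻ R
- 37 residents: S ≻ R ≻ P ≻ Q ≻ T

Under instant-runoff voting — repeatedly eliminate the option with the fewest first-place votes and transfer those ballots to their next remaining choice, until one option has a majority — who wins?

Round 1: T 53, Q 29, S 37, R 5, P 15. Eliminate R.
Round 2: T 53, Q 29, S 37, P 20. Eliminate P.
Round 3: T 53, Q 49, S 37. Eliminate S.
Round 4: T 53, Q 86. Q has a majority.

Q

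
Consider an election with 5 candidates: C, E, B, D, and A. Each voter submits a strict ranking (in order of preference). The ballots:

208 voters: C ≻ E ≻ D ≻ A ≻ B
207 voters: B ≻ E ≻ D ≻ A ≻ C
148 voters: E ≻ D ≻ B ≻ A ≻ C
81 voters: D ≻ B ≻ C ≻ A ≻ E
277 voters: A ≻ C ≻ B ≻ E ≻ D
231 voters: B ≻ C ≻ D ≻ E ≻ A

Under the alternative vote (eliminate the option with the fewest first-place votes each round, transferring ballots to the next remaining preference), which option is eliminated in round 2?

Round 1: C 208, E 148, B 438, D 81, A 277. Eliminate D.
Round 2: C 208, E 148, B 519, A 277. Eliminate E.

E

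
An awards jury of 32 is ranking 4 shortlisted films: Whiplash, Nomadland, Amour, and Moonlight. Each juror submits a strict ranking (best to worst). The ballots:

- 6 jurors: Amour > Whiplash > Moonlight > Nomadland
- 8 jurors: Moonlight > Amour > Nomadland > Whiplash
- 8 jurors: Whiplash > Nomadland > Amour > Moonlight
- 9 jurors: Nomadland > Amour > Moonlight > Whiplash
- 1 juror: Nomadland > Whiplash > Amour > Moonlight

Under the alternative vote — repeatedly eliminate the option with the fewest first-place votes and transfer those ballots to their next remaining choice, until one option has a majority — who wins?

Nomadland

Round 1: Whiplash 8, Nomadland 10, Amour 6, Moonlight 8. Eliminate Amour.
Round 2: Whiplash 14, Nomadland 10, Moonlight 8. Eliminate Moonlight.
Round 3: Whiplash 14, Nomadland 18. Nomadland has a majority.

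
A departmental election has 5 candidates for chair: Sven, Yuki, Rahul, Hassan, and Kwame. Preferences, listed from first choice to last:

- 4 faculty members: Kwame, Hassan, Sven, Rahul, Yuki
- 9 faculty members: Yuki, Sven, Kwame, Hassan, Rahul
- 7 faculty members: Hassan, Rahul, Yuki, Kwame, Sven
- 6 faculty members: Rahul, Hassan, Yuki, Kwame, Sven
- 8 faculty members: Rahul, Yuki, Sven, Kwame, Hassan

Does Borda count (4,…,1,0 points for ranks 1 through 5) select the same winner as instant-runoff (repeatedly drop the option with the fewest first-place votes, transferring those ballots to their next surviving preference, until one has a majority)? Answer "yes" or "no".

no

Borda — scores: Sven 51, Yuki 86, Rahul 81, Hassan 67, Kwame 55. Winner: Yuki.
Instant-runoff — R1 Sven 0, Yuki 9, Rahul 14, Hassan 7, Kwame 4 (Sven out); R2 Yuki 9, Rahul 14, Hassan 7, Kwame 4 (Kwame out); R3 Yuki 9, Rahul 14, Hassan 11 (Yuki out); R4 Rahul 14, Hassan 20 (Hassan winner). Winner: Hassan.
The two methods disagree.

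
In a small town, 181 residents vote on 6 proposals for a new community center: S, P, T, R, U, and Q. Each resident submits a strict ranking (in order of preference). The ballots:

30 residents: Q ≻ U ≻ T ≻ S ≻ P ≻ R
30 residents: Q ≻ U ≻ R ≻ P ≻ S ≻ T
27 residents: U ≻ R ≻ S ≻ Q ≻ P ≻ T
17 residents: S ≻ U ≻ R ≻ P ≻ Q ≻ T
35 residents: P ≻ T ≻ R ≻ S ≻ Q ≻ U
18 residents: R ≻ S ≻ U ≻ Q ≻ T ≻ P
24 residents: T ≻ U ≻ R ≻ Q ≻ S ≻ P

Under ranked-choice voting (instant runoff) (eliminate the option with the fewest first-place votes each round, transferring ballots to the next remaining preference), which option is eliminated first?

Round 1: S 17, P 35, T 24, R 18, U 27, Q 60. Eliminate S.

S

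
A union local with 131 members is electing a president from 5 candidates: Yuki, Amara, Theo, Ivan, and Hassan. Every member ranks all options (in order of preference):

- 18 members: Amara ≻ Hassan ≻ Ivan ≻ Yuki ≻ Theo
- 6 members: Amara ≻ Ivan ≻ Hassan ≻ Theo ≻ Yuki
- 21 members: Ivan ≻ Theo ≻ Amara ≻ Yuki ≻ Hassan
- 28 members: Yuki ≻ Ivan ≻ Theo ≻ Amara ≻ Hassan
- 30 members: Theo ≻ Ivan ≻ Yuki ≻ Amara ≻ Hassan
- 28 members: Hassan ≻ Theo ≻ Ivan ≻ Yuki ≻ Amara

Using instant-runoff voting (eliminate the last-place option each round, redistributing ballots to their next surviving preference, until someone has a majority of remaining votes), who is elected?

Theo

Round 1: Yuki 28, Amara 24, Theo 30, Ivan 21, Hassan 28. Eliminate Ivan.
Round 2: Yuki 28, Amara 24, Theo 51, Hassan 28. Eliminate Amara.
Round 3: Yuki 28, Theo 51, Hassan 52. Eliminate Yuki.
Round 4: Theo 79, Hassan 52. Theo has a majority.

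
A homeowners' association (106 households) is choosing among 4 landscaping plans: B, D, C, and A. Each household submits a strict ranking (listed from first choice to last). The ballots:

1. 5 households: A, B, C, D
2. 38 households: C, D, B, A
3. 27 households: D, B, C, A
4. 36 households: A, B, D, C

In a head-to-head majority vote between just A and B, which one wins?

B

Voters preferring A to B: 41; preferring B to A: 65.
B wins the head-to-head.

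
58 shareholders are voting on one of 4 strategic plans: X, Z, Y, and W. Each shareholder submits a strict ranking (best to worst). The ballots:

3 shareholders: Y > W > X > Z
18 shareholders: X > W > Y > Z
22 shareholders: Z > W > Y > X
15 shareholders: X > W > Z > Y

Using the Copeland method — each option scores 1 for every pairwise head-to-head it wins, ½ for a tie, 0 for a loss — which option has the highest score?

X

X: beats Z, Y, and W → score 3.
Z: beats Y; loses to X and W → score 1.
Y: loses to X, Z, and W → score 0.
W: beats Z and Y; loses to X → score 2.
X has the best pairwise record.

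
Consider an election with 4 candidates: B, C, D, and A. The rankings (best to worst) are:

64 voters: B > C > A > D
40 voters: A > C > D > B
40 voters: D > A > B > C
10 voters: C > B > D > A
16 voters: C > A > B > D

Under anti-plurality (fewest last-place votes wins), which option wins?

Last-place votes: B 40, C 40, D 80, A 10.
A is ranked last by the fewest voters, so A wins.

A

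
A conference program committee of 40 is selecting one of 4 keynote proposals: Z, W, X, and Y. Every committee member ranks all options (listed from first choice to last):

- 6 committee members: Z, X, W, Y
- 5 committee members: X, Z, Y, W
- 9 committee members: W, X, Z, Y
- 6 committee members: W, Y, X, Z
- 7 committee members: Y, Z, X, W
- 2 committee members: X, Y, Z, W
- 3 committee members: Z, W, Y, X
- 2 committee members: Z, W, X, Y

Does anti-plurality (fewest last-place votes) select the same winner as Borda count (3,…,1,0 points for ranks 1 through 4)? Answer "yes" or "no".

no

Anti-plurality — last-place votes: Z 6, W 14, X 3, Y 17. Winner: X.
Borda — scores: Z 68, W 61, X 66, Y 45. Winner: Z.
The two methods disagree.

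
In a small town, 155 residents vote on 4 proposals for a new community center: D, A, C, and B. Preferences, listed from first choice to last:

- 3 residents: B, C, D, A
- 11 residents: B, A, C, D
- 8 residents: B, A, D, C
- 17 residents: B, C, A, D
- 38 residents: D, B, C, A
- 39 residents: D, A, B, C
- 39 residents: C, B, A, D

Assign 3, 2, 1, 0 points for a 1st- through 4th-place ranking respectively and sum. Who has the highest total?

D: 3·1 + 11·0 + 8·1 + 17·0 + 38·3 + 39·3 + 39·0 = 242
A: 3·0 + 11·2 + 8·2 + 17·1 + 38·0 + 39·2 + 39·1 = 172
C: 3·2 + 11·1 + 8·0 + 17·2 + 38·1 + 39·0 + 39·3 = 206
B: 3·3 + 11·3 + 8·3 + 17·3 + 38·2 + 39·1 + 39·2 = 310
B has the highest Borda score (310).

B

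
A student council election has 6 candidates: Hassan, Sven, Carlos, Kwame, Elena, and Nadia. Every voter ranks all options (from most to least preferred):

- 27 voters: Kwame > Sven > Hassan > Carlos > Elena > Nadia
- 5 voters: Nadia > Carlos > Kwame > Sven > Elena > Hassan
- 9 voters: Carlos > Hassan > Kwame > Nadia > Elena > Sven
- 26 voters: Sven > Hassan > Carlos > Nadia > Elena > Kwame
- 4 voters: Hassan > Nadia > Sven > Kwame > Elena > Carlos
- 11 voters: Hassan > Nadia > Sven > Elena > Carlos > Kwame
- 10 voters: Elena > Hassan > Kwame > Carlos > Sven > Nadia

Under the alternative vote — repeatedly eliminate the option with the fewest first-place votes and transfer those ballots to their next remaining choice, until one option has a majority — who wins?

Round 1: Hassan 15, Sven 26, Carlos 9, Kwame 27, Elena 10, Nadia 5. Eliminate Nadia.
Round 2: Hassan 15, Sven 26, Carlos 14, Kwame 27, Elena 10. Eliminate Elena.
Round 3: Hassan 25, Sven 26, Carlos 14, Kwame 27. Eliminate Carlos.
Round 4: Hassan 34, Sven 26, Kwame 32. Eliminate Sven.
Round 5: Hassan 60, Kwame 32. Hassan has a majority.

Hassan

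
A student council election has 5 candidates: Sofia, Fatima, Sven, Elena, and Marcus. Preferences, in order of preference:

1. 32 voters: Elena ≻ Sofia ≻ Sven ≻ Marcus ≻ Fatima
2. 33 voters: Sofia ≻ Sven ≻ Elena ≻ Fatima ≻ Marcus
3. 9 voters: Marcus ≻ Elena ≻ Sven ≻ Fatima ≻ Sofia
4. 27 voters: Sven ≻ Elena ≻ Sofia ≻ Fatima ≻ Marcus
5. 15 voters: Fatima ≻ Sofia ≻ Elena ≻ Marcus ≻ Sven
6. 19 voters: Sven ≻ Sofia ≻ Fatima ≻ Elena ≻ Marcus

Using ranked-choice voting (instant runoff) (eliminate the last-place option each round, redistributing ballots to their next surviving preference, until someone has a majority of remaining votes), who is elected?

Sofia

Round 1: Sofia 33, Fatima 15, Sven 46, Elena 32, Marcus 9. Eliminate Marcus.
Round 2: Sofia 33, Fatima 15, Sven 46, Elena 41. Eliminate Fatima.
Round 3: Sofia 48, Sven 46, Elena 41. Eliminate Elena.
Round 4: Sofia 80, Sven 55. Sofia has a majority.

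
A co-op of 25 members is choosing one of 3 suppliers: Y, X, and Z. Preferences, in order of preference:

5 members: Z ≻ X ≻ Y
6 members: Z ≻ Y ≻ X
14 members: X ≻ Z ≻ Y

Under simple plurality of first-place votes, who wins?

X

First-place votes: Y 0, X 14, Z 11.
X has the most first-place votes.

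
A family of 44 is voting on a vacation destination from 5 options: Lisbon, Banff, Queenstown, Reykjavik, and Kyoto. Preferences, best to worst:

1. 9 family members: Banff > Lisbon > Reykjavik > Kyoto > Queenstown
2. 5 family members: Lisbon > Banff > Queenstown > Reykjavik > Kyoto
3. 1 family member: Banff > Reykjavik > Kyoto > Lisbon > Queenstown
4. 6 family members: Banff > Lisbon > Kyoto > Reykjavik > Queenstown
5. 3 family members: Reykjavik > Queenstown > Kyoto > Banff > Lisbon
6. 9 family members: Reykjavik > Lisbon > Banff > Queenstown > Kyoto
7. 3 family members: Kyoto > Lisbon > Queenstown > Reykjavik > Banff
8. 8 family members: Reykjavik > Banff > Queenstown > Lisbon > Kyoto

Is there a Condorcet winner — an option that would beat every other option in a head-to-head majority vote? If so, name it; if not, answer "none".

none

Checking pairwise contests:
Banff beats Lisbon 27–17.
Reykjavik beats Banff 23–21.
Lisbon beats Queenstown 33–11.
Lisbon beats Reykjavik 23–21.
Lisbon beats Kyoto 37–7.
Every option loses at least one head-to-head, so there is no Condorcet winner.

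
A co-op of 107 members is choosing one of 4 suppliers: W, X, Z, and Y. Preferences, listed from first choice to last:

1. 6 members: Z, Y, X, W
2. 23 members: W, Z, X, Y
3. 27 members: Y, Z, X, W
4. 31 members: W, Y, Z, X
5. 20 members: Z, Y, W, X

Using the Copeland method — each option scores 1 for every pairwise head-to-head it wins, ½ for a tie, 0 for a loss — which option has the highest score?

W: beats X, Z, and Y → score 3.
X: loses to W, Z, and Y → score 0.
Z: beats X; loses to W and Y → score 1.
Y: beats X and Z; loses to W → score 2.
W has the best pairwise record.

W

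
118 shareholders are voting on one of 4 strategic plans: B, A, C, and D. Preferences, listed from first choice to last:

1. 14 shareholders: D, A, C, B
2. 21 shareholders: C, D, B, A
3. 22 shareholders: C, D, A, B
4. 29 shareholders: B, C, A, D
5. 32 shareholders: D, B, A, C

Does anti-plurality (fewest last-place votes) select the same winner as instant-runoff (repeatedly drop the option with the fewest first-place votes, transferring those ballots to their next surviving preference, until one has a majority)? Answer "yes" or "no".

Anti-plurality — last-place votes: B 36, A 21, C 32, D 29. Winner: A.
Instant-runoff — R1 B 29, A 0, C 43, D 46 (A out); R2 B 29, C 43, D 46 (B out); R3 C 72, D 46 (C winner). Winner: C.
The two methods disagree.

no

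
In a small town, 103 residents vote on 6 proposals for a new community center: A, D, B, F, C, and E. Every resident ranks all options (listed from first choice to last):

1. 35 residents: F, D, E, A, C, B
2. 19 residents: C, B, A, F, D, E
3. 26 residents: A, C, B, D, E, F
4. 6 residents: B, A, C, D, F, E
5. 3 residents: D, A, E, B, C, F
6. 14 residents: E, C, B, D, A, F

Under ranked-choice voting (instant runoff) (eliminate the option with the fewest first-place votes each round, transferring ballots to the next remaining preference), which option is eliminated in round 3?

Round 1: A 26, D 3, B 6, F 35, C 19, E 14. Eliminate D.
Round 2: A 29, B 6, F 35, C 19, E 14. Eliminate B.
Round 3: A 35, F 35, C 19, E 14. Eliminate E.

E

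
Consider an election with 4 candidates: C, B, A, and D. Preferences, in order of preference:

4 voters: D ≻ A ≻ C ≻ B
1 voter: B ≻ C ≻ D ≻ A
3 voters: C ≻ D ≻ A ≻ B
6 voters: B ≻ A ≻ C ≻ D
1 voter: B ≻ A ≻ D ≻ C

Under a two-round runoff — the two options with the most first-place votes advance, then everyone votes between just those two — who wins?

Round 1 first-place votes: C 3, B 8, A 0, D 4.
B and D advance.
Runoff: B is preferred to D by 8 voters; D by 7.
B wins the runoff.

B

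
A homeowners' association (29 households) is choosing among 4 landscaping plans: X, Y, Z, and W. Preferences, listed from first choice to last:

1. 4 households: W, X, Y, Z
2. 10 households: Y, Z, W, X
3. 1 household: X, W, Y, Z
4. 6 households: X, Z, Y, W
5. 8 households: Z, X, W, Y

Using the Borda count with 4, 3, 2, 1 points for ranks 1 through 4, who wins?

Z

X: 4·3 + 10·1 + 1·4 + 6·4 + 8·3 = 74
Y: 4·2 + 10·4 + 1·2 + 6·2 + 8·1 = 70
Z: 4·1 + 10·3 + 1·1 + 6·3 + 8·4 = 85
W: 4·4 + 10·2 + 1·3 + 6·1 + 8·2 = 61
Z has the highest Borda score (85).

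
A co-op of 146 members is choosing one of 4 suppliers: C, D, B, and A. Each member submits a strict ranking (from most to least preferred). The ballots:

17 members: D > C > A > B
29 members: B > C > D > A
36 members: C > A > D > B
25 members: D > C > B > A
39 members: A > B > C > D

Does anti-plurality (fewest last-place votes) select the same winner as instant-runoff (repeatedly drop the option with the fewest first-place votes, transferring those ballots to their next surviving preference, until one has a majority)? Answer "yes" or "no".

Anti-plurality — last-place votes: C 0, D 39, B 53, A 54. Winner: C.
Instant-runoff — R1 C 36, D 42, B 29, A 39 (B out); R2 C 65, D 42, A 39 (A out); R3 C 104, D 42 (C winner). Winner: C.
The two methods agree.

yes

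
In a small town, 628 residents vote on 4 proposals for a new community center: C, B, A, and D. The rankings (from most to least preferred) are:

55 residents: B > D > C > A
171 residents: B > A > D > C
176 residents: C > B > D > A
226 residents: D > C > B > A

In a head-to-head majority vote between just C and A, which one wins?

Voters preferring C to A: 457; preferring A to C: 171.
C wins the head-to-head.

C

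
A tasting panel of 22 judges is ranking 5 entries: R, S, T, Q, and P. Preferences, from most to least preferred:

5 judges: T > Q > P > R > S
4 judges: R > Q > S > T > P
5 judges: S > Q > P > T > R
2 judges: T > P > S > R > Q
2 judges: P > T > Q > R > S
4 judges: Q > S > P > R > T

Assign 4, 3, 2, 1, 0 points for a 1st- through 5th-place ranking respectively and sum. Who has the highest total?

Q

R: 5·1 + 4·4 + 5·0 + 2·1 + 2·1 + 4·1 = 29
S: 5·0 + 4·2 + 5·4 + 2·2 + 2·0 + 4·3 = 44
T: 5·4 + 4·1 + 5·1 + 2·4 + 2·3 + 4·0 = 43
Q: 5·3 + 4·3 + 5·3 + 2·0 + 2·2 + 4·4 = 62
P: 5·2 + 4·0 + 5·2 + 2·3 + 2·4 + 4·2 = 42
Q has the highest Borda score (62).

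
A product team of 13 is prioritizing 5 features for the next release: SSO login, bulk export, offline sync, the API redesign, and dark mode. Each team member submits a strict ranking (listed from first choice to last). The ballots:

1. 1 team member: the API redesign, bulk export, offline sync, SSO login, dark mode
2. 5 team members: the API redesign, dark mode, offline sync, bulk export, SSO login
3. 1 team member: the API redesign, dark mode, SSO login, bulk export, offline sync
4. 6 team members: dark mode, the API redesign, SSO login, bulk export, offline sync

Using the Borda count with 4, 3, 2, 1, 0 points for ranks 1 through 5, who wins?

the API redesign

SSO login: 1·1 + 5·0 + 1·2 + 6·2 = 15
bulk export: 1·3 + 5·1 + 1·1 + 6·1 = 15
offline sync: 1·2 + 5·2 + 1·0 + 6·0 = 12
the API redesign: 1·4 + 5·4 + 1·4 + 6·3 = 46
dark mode: 1·0 + 5·3 + 1·3 + 6·4 = 42
the API redesign has the highest Borda score (46).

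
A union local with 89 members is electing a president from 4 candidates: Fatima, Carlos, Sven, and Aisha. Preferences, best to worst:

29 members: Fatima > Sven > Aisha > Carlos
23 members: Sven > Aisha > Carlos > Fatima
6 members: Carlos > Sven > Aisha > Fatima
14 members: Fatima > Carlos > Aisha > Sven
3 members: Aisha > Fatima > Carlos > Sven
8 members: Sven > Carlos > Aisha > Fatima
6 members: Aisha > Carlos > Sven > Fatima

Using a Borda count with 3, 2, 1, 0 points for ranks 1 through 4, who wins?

Sven

Fatima: 29·3 + 23·0 + 6·0 + 14·3 + 3·2 + 8·0 + 6·0 = 135
Carlos: 29·0 + 23·1 + 6·3 + 14·2 + 3·1 + 8·2 + 6·2 = 100
Sven: 29·2 + 23·3 + 6·2 + 14·0 + 3·0 + 8·3 + 6·1 = 169
Aisha: 29·1 + 23·2 + 6·1 + 14·1 + 3·3 + 8·1 + 6·3 = 130
Sven has the highest Borda score (169).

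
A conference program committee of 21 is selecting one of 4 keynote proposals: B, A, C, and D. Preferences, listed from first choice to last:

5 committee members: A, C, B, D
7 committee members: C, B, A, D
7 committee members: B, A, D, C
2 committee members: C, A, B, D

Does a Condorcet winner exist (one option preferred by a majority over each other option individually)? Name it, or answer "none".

none

Checking pairwise contests:
C beats B 14–7.
B beats A 14–7.
A beats C 12–9.
B beats D 21–0.
Every option loses at least one head-to-head, so there is no Condorcet winner.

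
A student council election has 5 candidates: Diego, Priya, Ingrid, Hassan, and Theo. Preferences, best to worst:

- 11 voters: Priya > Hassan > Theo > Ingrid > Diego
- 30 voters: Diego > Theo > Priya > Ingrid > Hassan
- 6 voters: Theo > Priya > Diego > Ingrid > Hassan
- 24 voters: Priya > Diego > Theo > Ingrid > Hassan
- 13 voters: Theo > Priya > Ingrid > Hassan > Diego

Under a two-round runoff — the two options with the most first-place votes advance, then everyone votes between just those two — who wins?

Round 1 first-place votes: Diego 30, Priya 35, Ingrid 0, Hassan 0, Theo 19.
Priya and Diego advance.
Runoff: Priya is preferred to Diego by 54 voters; Diego by 30.
Priya wins the runoff.

Priya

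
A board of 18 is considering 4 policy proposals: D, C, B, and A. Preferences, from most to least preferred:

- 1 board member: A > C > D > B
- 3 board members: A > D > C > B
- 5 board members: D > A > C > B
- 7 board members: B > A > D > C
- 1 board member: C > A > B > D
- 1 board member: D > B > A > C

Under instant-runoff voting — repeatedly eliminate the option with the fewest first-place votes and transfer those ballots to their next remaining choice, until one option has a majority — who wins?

Round 1: D 6, C 1, B 7, A 4. Eliminate C.
Round 2: D 6, B 7, A 5. Eliminate A.
Round 3: D 10, B 8. D has a majority.

D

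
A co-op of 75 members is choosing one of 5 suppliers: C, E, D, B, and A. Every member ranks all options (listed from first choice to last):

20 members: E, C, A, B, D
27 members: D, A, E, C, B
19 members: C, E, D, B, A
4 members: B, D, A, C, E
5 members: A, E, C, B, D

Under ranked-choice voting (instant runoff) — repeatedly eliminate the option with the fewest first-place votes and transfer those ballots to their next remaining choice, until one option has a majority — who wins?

E

Round 1: C 19, E 20, D 27, B 4, A 5. Eliminate B.
Round 2: C 19, E 20, D 31, A 5. Eliminate A.
Round 3: C 19, E 25, D 31. Eliminate C.
Round 4: E 44, D 31. E has a majority.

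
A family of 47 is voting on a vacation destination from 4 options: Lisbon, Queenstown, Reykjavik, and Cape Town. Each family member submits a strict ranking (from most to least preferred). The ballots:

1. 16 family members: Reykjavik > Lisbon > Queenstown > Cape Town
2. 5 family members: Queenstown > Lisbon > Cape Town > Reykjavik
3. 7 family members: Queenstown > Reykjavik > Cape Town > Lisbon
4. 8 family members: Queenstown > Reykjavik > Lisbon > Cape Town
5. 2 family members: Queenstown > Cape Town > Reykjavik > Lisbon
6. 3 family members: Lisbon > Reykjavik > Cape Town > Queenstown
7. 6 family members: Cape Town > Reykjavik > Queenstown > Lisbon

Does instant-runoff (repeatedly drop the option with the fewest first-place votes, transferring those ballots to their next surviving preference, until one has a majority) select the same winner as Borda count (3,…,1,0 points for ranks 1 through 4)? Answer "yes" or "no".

yes

Instant-runoff — R1 Lisbon 3, Queenstown 22, Reykjavik 16, Cape Town 6 (Lisbon out); R2 Queenstown 22, Reykjavik 19, Cape Town 6 (Cape Town out); R3 Queenstown 22, Reykjavik 25 (Reykjavik winner). Winner: Reykjavik.
Borda — scores: Lisbon 59, Queenstown 88, Reykjavik 98, Cape Town 37. Winner: Reykjavik.
The two methods agree.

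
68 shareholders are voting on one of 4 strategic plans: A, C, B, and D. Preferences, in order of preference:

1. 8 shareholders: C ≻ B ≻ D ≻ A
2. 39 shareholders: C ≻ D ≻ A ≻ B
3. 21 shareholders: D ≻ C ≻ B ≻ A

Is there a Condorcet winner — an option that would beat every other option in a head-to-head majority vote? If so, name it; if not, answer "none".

C vs A: 68–0 for C.
C vs B: 68–0 for C.
C vs D: 47–21 for C.
C beats every other option head-to-head.

C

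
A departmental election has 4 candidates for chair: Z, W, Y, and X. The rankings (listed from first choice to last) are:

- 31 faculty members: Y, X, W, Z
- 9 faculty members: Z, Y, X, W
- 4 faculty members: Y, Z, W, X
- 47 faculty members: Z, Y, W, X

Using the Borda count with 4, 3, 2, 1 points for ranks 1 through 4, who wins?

Y

Z: 31·1 + 9·4 + 4·3 + 47·4 = 267
W: 31·2 + 9·1 + 4·2 + 47·2 = 173
Y: 31·4 + 9·3 + 4·4 + 47·3 = 308
X: 31·3 + 9·2 + 4·1 + 47·1 = 162
Y has the highest Borda score (308).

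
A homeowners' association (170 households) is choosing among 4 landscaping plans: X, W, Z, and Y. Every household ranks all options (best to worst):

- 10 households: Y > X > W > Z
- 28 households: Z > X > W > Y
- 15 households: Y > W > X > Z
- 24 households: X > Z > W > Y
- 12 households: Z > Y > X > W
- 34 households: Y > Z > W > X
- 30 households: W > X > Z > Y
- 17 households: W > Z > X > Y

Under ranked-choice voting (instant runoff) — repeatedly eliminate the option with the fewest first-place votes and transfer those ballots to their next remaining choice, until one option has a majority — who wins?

Round 1: X 24, W 47, Z 40, Y 59. Eliminate X.
Round 2: W 47, Z 64, Y 59. Eliminate W.
Round 3: Z 111, Y 59. Z has a majority.

Z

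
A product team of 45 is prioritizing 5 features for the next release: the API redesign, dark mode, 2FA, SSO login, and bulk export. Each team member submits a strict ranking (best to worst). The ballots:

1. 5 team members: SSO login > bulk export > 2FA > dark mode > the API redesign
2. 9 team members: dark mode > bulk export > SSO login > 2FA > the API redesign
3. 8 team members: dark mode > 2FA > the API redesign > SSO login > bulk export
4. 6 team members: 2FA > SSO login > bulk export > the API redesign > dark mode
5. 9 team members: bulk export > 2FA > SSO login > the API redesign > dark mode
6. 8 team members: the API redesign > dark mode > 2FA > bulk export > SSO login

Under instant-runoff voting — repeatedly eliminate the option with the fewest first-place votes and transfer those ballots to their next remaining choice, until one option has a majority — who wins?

dark mode

Round 1: the API redesign 8, dark mode 17, 2FA 6, SSO login 5, bulk export 9. Eliminate SSO login.
Round 2: the API redesign 8, dark mode 17, 2FA 6, bulk export 14. Eliminate 2FA.
Round 3: the API redesign 8, dark mode 17, bulk export 20. Eliminate the API redesign.
Round 4: dark mode 25, bulk export 20. Dark mode has a majority.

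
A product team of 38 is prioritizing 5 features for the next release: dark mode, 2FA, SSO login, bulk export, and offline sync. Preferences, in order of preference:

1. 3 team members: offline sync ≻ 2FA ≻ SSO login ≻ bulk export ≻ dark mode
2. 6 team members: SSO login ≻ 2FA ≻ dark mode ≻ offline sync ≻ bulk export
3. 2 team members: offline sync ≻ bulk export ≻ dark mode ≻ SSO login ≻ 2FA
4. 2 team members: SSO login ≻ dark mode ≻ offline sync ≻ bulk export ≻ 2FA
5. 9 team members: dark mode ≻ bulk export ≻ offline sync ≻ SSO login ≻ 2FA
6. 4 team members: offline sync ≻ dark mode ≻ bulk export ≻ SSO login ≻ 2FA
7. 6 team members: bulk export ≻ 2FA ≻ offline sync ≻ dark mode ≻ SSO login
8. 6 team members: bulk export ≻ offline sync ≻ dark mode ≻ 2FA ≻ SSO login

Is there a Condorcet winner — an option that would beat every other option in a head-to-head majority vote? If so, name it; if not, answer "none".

none

Checking pairwise contests:
offline sync beats dark mode 21–17.
dark mode beats 2FA 23–15.
dark mode beats SSO login 27–11.
dark mode beats bulk export 21–17.
bulk export beats offline sync 21–17.
Every option loses at least one head-to-head, so there is no Condorcet winner.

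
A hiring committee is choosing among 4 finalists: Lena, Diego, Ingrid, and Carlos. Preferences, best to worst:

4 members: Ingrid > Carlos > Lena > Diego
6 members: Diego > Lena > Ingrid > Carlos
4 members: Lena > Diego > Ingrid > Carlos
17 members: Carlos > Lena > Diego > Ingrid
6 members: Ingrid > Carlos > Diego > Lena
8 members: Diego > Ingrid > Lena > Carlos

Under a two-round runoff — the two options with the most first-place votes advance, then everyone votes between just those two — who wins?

Round 1 first-place votes: Lena 4, Diego 14, Ingrid 10, Carlos 17.
Carlos and Diego advance.
Runoff: Carlos is preferred to Diego by 27 voters; Diego by 18.
Carlos wins the runoff.

Carlos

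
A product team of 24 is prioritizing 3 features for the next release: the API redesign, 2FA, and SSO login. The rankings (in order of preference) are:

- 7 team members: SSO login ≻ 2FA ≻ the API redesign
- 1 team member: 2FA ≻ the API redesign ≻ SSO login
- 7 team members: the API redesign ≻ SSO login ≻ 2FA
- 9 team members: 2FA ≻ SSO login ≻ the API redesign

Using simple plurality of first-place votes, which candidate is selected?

First-place votes: the API redesign 7, 2FA 10, SSO login 7.
2FA has the most first-place votes.

2FA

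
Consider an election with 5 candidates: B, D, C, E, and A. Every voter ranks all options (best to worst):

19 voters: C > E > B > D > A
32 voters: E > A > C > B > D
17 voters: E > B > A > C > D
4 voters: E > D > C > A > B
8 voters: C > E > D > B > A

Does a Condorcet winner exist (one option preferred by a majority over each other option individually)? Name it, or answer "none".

E

E vs B: 80–0 for E.
E vs D: 80–0 for E.
E vs C: 53–27 for E.
E vs A: 80–0 for E.
E beats every other option head-to-head.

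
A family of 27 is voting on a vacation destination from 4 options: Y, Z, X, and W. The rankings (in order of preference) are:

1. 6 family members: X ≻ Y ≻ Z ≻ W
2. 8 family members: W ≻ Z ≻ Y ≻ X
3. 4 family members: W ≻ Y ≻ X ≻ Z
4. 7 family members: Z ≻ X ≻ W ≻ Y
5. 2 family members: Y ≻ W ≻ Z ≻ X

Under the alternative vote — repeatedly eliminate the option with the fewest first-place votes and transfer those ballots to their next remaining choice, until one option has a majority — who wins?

Round 1: Y 2, Z 7, X 6, W 12. Eliminate Y.
Round 2: Z 7, X 6, W 14. W has a majority.

W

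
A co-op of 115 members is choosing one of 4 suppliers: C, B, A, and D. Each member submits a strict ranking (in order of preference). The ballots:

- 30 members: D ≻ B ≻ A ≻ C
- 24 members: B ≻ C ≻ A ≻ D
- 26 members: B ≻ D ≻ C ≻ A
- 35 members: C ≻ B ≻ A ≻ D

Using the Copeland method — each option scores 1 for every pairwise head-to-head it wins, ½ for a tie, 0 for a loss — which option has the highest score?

B

C: beats A and D; loses to B → score 2.
B: beats C, A, and D → score 3.
A: beats D; loses to C and B → score 1.
D: loses to C, B, and A → score 0.
B has the best pairwise record.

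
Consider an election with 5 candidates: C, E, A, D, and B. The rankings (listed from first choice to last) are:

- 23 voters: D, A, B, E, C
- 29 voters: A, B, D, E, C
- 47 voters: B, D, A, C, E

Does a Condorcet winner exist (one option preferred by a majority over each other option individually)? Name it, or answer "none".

none

Checking pairwise contests:
E beats C 52–47.
A beats E 99–0.
D beats A 70–29.
B beats D 76–23.
A beats B 52–47.
Every option loses at least one head-to-head, so there is no Condorcet winner.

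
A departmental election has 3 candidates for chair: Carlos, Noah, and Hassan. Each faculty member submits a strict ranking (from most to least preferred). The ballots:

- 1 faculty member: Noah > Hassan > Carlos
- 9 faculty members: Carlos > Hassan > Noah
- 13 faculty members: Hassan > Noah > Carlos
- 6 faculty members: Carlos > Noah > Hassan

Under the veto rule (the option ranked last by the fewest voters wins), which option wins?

Last-place votes: Carlos 14, Noah 9, Hassan 6.
Hassan is ranked last by the fewest voters, so Hassan wins.

Hassan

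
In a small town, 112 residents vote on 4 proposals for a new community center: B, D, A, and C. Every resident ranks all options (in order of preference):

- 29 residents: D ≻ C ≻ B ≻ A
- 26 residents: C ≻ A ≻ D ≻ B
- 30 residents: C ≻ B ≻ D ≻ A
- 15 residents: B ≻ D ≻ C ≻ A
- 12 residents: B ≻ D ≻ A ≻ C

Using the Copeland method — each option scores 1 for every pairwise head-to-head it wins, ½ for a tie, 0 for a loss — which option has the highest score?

C

B: beats D and A; loses to C → score 2.
D: beats A; ties C; loses to B → score 1.5.
A: loses to B, D, and C → score 0.
C: beats B and A; ties D → score 2.5.
C has the best pairwise record.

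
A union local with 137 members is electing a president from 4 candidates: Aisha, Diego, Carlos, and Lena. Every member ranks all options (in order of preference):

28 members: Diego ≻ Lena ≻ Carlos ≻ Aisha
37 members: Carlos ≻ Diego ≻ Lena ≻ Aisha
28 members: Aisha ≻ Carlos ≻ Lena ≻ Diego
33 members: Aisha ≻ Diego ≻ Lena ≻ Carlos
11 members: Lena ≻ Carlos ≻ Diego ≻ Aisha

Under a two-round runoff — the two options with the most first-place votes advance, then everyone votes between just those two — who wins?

Round 1 first-place votes: Aisha 61, Diego 28, Carlos 37, Lena 11.
Aisha and Carlos advance.
Runoff: Aisha is preferred to Carlos by 61 voters; Carlos by 76.
Carlos wins the runoff.

Carlos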